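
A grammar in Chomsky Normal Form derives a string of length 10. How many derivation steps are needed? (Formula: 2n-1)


Chomsky Normal Form derivation:
String length n = 10
Each step either:
  - Splits a nonterminal into two (n-1 such steps)
  - Converts a nonterminal to terminal (n such steps)
Total = (n-1) + n = 2n - 1
= 2(10) - 1
= 20 - 1
= 19

19


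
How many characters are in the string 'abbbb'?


String: 'abbbb'
Counting characters:
  'a' appears 1 time(s)
  'b' appears 4 time(s)
Total length = 1 + 4 = 5

5


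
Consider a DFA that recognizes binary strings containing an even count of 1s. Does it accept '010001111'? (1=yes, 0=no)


DFA has 2 states: q_even (start, accept=yes) and q_odd
Processing string '010001111' character by character:
  Position 0: read '0', 1-count=0 -> q_even (no change)
  Position 1: read '1', 1-count=1 -> q_odd
  Position 2: read '0', 1-count=1 -> q_odd (no change)
  Position 3: read '0', 1-count=1 -> q_odd (no change)
  Position 4: read '0', 1-count=1 -> q_odd (no change)
  Position 5: read '1', 1-count=2 -> q_even
  Position 6: read '1', 1-count=3 -> q_odd
  Position 7: read '1', 1-count=4 -> q_even
  Position 8: read '1', 1-count=5 -> q_odd
Final state: q_odd, total 1s = 5 (odd); the DFA requires an even count -> reject

0


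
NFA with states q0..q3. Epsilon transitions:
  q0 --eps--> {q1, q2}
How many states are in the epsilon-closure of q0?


Starting from q0
Initialize closure = {q0}
Follow epsilon from q0 -> add q1
Follow epsilon from q0 -> add q2
Final closure: {q0, q1, q2}
Size = 3

3


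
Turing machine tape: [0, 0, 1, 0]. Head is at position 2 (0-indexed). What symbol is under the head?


Tape: [0, 0, 1, 0]
Positions: 0 1 2 3
Values:    0 0 1 0
Head at position 2
tape[2] = 1

1


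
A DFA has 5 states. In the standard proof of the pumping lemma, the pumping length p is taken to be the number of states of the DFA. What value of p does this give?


Pumping lemma for regular languages (standard proof):
Take p = |Q|, the number of DFA states.
Any string of length >= |Q| passes through |Q|+1 states while reading its first |Q| symbols,
so by pigeonhole some state repeats, giving the loop that can be pumped.
Here |Q| = 5
Therefore the proof uses p = 5

5


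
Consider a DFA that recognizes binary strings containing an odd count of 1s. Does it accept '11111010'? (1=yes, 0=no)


DFA has 2 states: q_even (start, accept=no) and q_odd
Processing string '11111010' character by character:
  Position 0: read '1', 1-count=1 -> q_odd
  Position 1: read '1', 1-count=2 -> q_even
  Position 2: read '1', 1-count=3 -> q_odd
  Position 3: read '1', 1-count=4 -> q_even
  Position 4: read '1', 1-count=5 -> q_odd
  Position 5: read '0', 1-count=5 -> q_odd (no change)
  Position 6: read '1', 1-count=6 -> q_even
  Position 7: read '0', 1-count=6 -> q_even (no change)
Final state: q_even, total 1s = 6 (even); the DFA requires an odd count -> reject

0


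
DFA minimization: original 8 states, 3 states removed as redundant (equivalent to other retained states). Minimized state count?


Original DFA: 8 states
Redundant states removed: 3
Minimized states = original - removed
= 8 - 3
= 5

5


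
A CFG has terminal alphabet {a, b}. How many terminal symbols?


Terminal symbols: a, b
Counting each: a (#1), b (#2)
Total = 2

2


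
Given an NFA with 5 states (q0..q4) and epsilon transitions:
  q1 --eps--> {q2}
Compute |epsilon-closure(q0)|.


Starting from q0
Initialize closure = {q0}
q0 has no outgoing epsilon transitions -> nothing to add
Final closure: {q0}
Size = 1

1


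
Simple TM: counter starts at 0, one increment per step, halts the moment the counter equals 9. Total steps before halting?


Counter starts at 0. Counting sequence:
  Step 1: counter = 1
  Step 2: counter = 2
  Step 3: counter = 3
  Step 4: counter = 4
  Step 5: counter = 5
  Step 6: counter = 6
  ...
  Step 9: counter = 9
Counter reached 9 -> halt
Total steps = 9

9


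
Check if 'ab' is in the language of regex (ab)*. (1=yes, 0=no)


Pattern: (ab)*
String: 'ab'
Pattern requires: zero or more repetitions of 'ab'
Pairs: ['ab']
All pairs are 'ab'? Yes
Result: 1

1


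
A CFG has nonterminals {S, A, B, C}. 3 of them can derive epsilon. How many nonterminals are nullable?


Nonterminals: {S, A, B, C}
A nonterminal is nullable if it can derive epsilon
Counting nullable nonterminals: 3
Total nullable = 3

3


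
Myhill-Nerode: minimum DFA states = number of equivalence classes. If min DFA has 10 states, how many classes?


Myhill-Nerode theorem:
Number of equivalence classes = number of states in minimal DFA
Minimal DFA states = 10
Therefore equivalence classes = 10

10


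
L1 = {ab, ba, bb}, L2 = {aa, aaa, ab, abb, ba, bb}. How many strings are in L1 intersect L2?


L1 = {ab, ba, bb}
L2 = {aa, aaa, ab, abb, ba, bb}
Checking each string in L1 against L2:
  'ab': in L2? Yes
  'ba': in L2? Yes
  'bb': in L2? Yes
Intersection = {ab, ba, bb}
|L1 ∩ L2| = 3

3


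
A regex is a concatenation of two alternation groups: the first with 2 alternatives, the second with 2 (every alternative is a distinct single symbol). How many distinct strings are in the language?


First group: 2 alternatives
Second group: 2 alternatives
Concatenation: each choice from group 1 pairs with each from group 2
Total = 2 x 2 = 4

4


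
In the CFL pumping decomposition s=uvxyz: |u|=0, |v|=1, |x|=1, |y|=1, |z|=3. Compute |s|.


|s| = |u| + |v| + |x| + |y| + |z|
= 0 + 1 + 1 + 1 + 3
= 1 + 1 + 4
= 2 + 4
= 6

6


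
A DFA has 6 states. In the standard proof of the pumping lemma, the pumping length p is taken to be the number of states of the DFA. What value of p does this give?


Pumping lemma for regular languages (standard proof):
Take p = |Q|, the number of DFA states.
Any string of length >= |Q| passes through |Q|+1 states while reading its first |Q| symbols,
so by pigeonhole some state repeats, giving the loop that can be pumped.
Here |Q| = 6
Therefore the proof uses p = 6

6


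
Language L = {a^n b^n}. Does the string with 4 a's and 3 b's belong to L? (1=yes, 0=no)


Language requires equal numbers of a's and b's
PDA pushes for each 'a', pops for each 'b'
Number of a's = 4
Number of b's = 3
4 != 3 -> Reject

0


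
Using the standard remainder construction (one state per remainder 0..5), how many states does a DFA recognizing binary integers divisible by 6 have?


Divisibility by 6 is tracked via the remainder mod 6: 0, 1, ..., 5
The construction assigns one state to each remainder
Number of remainders = 6

6


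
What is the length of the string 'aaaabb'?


String: 'aaaabb'
Counting characters:
  'a' appears 4 time(s)
  'b' appears 2 time(s)
Total length = 4 + 2 = 6

6


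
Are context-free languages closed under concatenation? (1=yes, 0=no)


CFL closure properties:
  Closed under: union, concatenation, Kleene star
  NOT closed under: intersection, complement
Operation 'concatenation' is in closed list -> Yes (closed)

1


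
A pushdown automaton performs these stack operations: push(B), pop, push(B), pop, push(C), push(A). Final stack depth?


Tracing stack operations:
  push(B) -> stack = [B], depth=1
  pop -> removed B, stack = [], depth=0
  push(B) -> stack = [B], depth=1
  pop -> removed B, stack = [], depth=0
  push(C) -> stack = [C], depth=1
  push(A) -> stack = [C,A], depth=2
Final depth = 2

2


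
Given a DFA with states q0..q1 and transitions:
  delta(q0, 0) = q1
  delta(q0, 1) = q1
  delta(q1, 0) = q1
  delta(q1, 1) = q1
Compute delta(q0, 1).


Looking up transition function:
delta(q0, 1) in the table
Row: q0, Column: 1
Result: q1

q1


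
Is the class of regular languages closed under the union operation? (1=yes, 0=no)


Regular languages are closed under:
- Union (DFA product construction)
- Intersection (DFA product construction)
- Complement (swap accept/reject states)
- Concatenation (NFA construction)
- Kleene star (NFA construction)
union is in this list
Therefore: closed

1


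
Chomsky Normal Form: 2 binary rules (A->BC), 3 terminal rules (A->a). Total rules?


CNF allows two rule forms:
  A -> BC (binary): 2 rules
  A -> a (terminal): 3 rules
Total = 2 + 3 = 5

5


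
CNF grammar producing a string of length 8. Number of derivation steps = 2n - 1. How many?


Chomsky Normal Form derivation:
String length n = 8
Each step either:
  - Splits a nonterminal into two (n-1 such steps)
  - Converts a nonterminal to terminal (n such steps)
Total = (n-1) + n = 2n - 1
= 2(8) - 1
= 16 - 1
= 15

15


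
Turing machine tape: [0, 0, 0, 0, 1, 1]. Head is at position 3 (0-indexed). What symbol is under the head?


Tape: [0, 0, 0, 0, 1, 1]
Positions: 0 1 2 3 4 5
Values:    0 0 0 0 1 1
Head at position 3
tape[3] = 0

0


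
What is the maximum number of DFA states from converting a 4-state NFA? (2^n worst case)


NFA has 4 states
Subset construction: each DFA state = subset of NFA states
Maximum subsets = 2^4
2^4 = 16

16


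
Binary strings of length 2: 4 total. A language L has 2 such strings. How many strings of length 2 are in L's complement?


Alphabet: {0,1}
String length: 2
Total strings of length 2 = 2^2 = 4
Strings in L = 2
Complement = total - |L|
= 4 - 2
= 2

2


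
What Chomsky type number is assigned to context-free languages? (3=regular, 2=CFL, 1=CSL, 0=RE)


Chomsky hierarchy levels:
  Type 3: Regular (DFA/NFA/regex)
  Type 2: Context-free (PDA)
  Type 1: Context-sensitive
  Type 0: Recursively enumerable (TM)
'context-free' corresponds to Type 2

2


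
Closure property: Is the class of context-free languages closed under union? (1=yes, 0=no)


CFL closure properties:
  Closed under: union, concatenation, Kleene star
  NOT closed under: intersection, complement
Operation 'union' is in closed list -> Yes (closed)

1


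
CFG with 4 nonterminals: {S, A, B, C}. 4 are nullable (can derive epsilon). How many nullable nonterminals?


Nonterminals: {S, A, B, C}
A nonterminal is nullable if it can derive epsilon
Counting nullable nonterminals: 4
Total nullable = 4

4


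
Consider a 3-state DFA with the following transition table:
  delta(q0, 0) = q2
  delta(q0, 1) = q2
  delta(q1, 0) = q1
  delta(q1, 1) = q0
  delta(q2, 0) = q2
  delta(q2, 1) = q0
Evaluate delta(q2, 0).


Looking up transition function:
delta(q2, 0) in the table
Row: q2, Column: 0
Result: q2

q2


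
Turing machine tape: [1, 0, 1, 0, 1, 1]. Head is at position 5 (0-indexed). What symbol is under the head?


Tape: [1, 0, 1, 0, 1, 1]
Positions: 0 1 2 3 4 5
Values:    1 0 1 0 1 1
Head at position 5
tape[5] = 1

1


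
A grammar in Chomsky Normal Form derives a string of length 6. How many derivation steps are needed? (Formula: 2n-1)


Chomsky Normal Form derivation:
String length n = 6
Each step either:
  - Splits a nonterminal into two (n-1 such steps)
  - Converts a nonterminal to terminal (n such steps)
Total = (n-1) + n = 2n - 1
= 2(6) - 1
= 12 - 1
= 11

11


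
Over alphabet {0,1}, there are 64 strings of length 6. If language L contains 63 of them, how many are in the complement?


Alphabet: {0,1}
String length: 6
Total strings of length 6 = 2^6 = 64
Strings in L = 63
Complement = total - |L|
= 64 - 63
= 1

1


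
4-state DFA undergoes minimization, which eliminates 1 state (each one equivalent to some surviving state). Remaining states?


Original DFA: 4 states
Redundant states removed: 1
Minimized states = original - removed
= 4 - 1
= 3

3


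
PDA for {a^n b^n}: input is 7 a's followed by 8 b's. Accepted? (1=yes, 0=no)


Language requires equal numbers of a's and b's
PDA pushes for each 'a', pops for each 'b'
Number of a's = 7
Number of b's = 8
7 != 8 -> Reject

0


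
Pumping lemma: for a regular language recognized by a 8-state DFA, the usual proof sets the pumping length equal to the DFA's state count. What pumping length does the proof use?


Pumping lemma for regular languages (standard proof):
Take p = |Q|, the number of DFA states.
Any string of length >= |Q| passes through |Q|+1 states while reading its first |Q| symbols,
so by pigeonhole some state repeats, giving the loop that can be pumped.
Here |Q| = 8
Therefore the proof uses p = 8

8


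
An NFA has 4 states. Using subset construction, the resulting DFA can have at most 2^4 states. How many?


NFA has 4 states
Subset construction: each DFA state = subset of NFA states
Maximum subsets = 2^4
2^4 = 16

16


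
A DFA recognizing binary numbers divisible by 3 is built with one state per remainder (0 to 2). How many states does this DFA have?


Divisibility by 3 is tracked via the remainder mod 3: 0, 1, ..., 2
The construction assigns one state to each remainder
Number of remainders = 3

3


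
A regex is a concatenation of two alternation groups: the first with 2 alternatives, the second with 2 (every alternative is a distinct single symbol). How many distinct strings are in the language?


First group: 2 alternatives
Second group: 2 alternatives
Concatenation: each choice from group 1 pairs with each from group 2
Total = 2 x 2 = 4

4


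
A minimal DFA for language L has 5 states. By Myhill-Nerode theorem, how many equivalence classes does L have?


Myhill-Nerode theorem:
Number of equivalence classes = number of states in minimal DFA
Minimal DFA states = 5
Therefore equivalence classes = 5

5


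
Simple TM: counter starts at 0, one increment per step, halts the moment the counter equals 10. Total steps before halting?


Counter starts at 0. Counting sequence:
  Step 1: counter = 1
  Step 2: counter = 2
  Step 3: counter = 3
  Step 4: counter = 4
  Step 5: counter = 5
  Step 6: counter = 6
  ...
  Step 10: counter = 10
Counter reached 10 -> halt
Total steps = 10

10


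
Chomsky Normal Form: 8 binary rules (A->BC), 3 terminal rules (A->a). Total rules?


CNF allows two rule forms:
  A -> BC (binary): 8 rules
  A -> a (terminal): 3 rules
Total = 8 + 3 = 11

11


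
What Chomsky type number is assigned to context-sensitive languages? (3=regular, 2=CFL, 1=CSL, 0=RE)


Chomsky hierarchy levels:
  Type 3: Regular (DFA/NFA/regex)
  Type 2: Context-free (PDA)
  Type 1: Context-sensitive
  Type 0: Recursively enumerable (TM)
'context-sensitive' corresponds to Type 1

1


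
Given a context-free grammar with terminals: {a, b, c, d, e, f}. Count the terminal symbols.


Terminal symbols: a, b, c, d, e, f
Counting each: a (#1), b (#2), c (#3), d (#4), e (#5), f (#6)
Total = 6

6


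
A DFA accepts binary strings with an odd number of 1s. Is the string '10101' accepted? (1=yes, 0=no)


DFA has 2 states: q_even (start, accept=no) and q_odd
Processing string '10101' character by character:
  Position 0: read '1', 1-count=1 -> q_odd
  Position 1: read '0', 1-count=1 -> q_odd (no change)
  Position 2: read '1', 1-count=2 -> q_even
  Position 3: read '0', 1-count=2 -> q_even (no change)
  Position 4: read '1', 1-count=3 -> q_odd
Final state: q_odd, total 1s = 3 (odd); the DFA requires an odd count -> accept

1


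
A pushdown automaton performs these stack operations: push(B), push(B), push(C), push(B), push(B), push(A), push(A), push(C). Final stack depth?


Tracing stack operations:
  push(B) -> stack = [B], depth=1
  push(B) -> stack = [B,B], depth=2
  push(C) -> stack = [B,B,C], depth=3
  push(B) -> stack = [B,B,C,B], depth=4
  push(B) -> stack = [B,B,C,B,B], depth=5
  push(A) -> stack = [B,B,C,B,B,A], depth=6
  push(A) -> stack = [B,B,C,B,B,A,A], depth=7
  push(C) -> stack = [B,B,C,B,B,A,A,C], depth=8
Final depth = 8

8


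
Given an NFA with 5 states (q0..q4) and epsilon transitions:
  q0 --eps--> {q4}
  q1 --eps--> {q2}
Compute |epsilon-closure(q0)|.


Starting from q0
Initialize closure = {q0}
Follow epsilon from q0 -> add q4
Final closure: {q0, q4}
Size = 2

2


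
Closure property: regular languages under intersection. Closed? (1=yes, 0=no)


Regular languages are closed under:
- Union (DFA product construction)
- Intersection (DFA product construction)
- Complement (swap accept/reject states)
- Concatenation (NFA construction)
- Kleene star (NFA construction)
intersection is in this list
Therefore: closed

1


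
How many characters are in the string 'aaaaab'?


String: 'aaaaab'
Counting characters:
  'a' appears 5 time(s)
  'b' appears 1 time(s)
Total length = 5 + 1 = 6

6


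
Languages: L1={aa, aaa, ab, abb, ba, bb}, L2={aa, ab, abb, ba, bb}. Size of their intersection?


L1 = {aa, aaa, ab, abb, ba, bb}
L2 = {aa, ab, abb, ba, bb}
Checking each string in L1 against L2:
  'aa': in L2? Yes
  'aaa': in L2? No
  'ab': in L2? Yes
  'abb': in L2? Yes
  'ba': in L2? Yes
  'bb': in L2? Yes
Intersection = {aa, ab, abb, ba, bb}
|L1 ∩ L2| = 5

5


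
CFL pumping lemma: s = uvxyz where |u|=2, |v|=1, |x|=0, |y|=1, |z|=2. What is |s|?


|s| = |u| + |v| + |x| + |y| + |z|
= 2 + 1 + 0 + 1 + 2
= 3 + 0 + 3
= 3 + 3
= 6

6


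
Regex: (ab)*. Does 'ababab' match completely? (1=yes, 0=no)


Pattern: (ab)*
String: 'ababab'
Pattern requires: zero or more repetitions of 'ab'
Pairs: ['ab', 'ab', 'ab']
All pairs are 'ab'? Yes
Result: 1

1


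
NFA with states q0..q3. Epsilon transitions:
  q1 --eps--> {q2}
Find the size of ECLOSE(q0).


Starting from q0
Initialize closure = {q0}
q0 has no outgoing epsilon transitions -> nothing to add
Final closure: {q0}
Size = 1

1


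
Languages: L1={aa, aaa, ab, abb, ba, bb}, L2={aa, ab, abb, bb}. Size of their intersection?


L1 = {aa, aaa, ab, abb, ba, bb}
L2 = {aa, ab, abb, bb}
Checking each string in L1 against L2:
  'aa': in L2? Yes
  'aaa': in L2? No
  'ab': in L2? Yes
  'abb': in L2? Yes
  'ba': in L2? No
  'bb': in L2? Yes
Intersection = {aa, ab, abb, bb}
|L1 ∩ L2| = 4

4


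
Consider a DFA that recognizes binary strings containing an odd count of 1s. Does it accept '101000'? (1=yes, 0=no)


DFA has 2 states: q_even (start, accept=no) and q_odd
Processing string '101000' character by character:
  Position 0: read '1', 1-count=1 -> q_odd
  Position 1: read '0', 1-count=1 -> q_odd (no change)
  Position 2: read '1', 1-count=2 -> q_even
  Position 3: read '0', 1-count=2 -> q_even (no change)
  Position 4: read '0', 1-count=2 -> q_even (no change)
  Position 5: read '0', 1-count=2 -> q_even (no change)
Final state: q_even, total 1s = 2 (even); the DFA requires an odd count -> reject

0


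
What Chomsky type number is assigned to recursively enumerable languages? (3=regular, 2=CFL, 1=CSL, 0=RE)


Chomsky hierarchy levels:
  Type 3: Regular (DFA/NFA/regex)
  Type 2: Context-free (PDA)
  Type 1: Context-sensitive
  Type 0: Recursively enumerable (TM)
'recursively enumerable' corresponds to Type 0

0


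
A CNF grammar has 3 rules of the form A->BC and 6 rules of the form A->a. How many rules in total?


CNF allows two rule forms:
  A -> BC (binary): 3 rules
  A -> a (terminal): 6 rules
Total = 3 + 6 = 9

9


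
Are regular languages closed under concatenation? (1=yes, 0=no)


Regular languages are closed under:
- Union (DFA product construction)
- Intersection (DFA product construction)
- Complement (swap accept/reject states)
- Concatenation (NFA construction)
- Kleene star (NFA construction)
concatenation is in this list
Therefore: closed

1


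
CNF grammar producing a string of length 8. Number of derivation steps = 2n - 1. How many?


Chomsky Normal Form derivation:
String length n = 8
Each step either:
  - Splits a nonterminal into two (n-1 such steps)
  - Converts a nonterminal to terminal (n such steps)
Total = (n-1) + n = 2n - 1
= 2(8) - 1
= 16 - 1
= 15

15


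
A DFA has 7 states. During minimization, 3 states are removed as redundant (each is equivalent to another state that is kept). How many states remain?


Original DFA: 7 states
Redundant states removed: 3
Minimized states = original - removed
= 7 - 3
= 4

4


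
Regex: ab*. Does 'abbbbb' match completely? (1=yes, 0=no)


Pattern: ab*
String: 'abbbbb'
Pattern requires: exactly one 'a' followed by zero or more 'b's
First char is 'a' -> OK
Rest 'bbbbb': all b's? Yes
Result: 1

1


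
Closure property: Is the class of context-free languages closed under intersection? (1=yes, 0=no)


CFL closure properties:
  Closed under: union, concatenation, Kleene star
  NOT closed under: intersection, complement
Operation 'intersection' is in not-closed list -> No (not closed)

0


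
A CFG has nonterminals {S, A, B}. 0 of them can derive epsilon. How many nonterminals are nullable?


Nonterminals: {S, A, B}
A nonterminal is nullable if it can derive epsilon
Counting nullable nonterminals: 0
Total nullable = 0

0


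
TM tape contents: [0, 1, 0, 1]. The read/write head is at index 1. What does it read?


Tape: [0, 1, 0, 1]
Positions: 0 1 2 3
Values:    0 1 0 1
Head at position 1
tape[1] = 1

1


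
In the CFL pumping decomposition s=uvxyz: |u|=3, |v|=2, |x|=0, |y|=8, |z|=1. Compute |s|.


|s| = |u| + |v| + |x| + |y| + |z|
= 3 + 2 + 0 + 8 + 1
= 5 + 0 + 9
= 5 + 9
= 14

14


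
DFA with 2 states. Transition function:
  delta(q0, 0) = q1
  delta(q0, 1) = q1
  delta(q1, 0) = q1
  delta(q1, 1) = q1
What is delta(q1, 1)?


Looking up transition function:
delta(q1, 1) in the table
Row: q1, Column: 1
Result: q1

q1


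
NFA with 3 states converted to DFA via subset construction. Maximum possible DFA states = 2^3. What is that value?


NFA has 3 states
Subset construction: each DFA state = subset of NFA states
Maximum subsets = 2^3
2^3 = 8

8


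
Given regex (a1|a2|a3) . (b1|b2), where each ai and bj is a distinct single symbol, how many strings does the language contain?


First group: 3 alternatives
Second group: 2 alternatives
Concatenation: each choice from group 1 pairs with each from group 2
Total = 3 x 2 = 6

6


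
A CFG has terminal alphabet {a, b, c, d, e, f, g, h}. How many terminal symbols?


Terminal symbols: a, b, c, d, e, f, g, h
Counting each: a (#1), b (#2), c (#3), d (#4), e (#5), f (#6), g (#7), h (#8)
Total = 8

8


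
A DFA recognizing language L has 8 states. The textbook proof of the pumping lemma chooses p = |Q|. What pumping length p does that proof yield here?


Pumping lemma for regular languages (standard proof):
Take p = |Q|, the number of DFA states.
Any string of length >= |Q| passes through |Q|+1 states while reading its first |Q| symbols,
so by pigeonhole some state repeats, giving the loop that can be pumped.
Here |Q| = 8
Therefore the proof uses p = 8

8


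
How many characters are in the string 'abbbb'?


String: 'abbbb'
Counting characters:
  'a' appears 1 time(s)
  'b' appears 4 time(s)
Total length = 1 + 4 = 5

5


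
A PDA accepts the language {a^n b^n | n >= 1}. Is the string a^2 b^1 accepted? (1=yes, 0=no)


Language requires equal numbers of a's and b's
PDA pushes for each 'a', pops for each 'b'
Number of a's = 2
Number of b's = 1
2 != 1 -> Reject

0


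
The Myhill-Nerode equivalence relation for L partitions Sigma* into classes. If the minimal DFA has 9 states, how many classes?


Myhill-Nerode theorem:
Number of equivalence classes = number of states in minimal DFA
Minimal DFA states = 9
Therefore equivalence classes = 9

9


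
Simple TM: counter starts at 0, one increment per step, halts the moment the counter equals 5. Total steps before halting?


Counter starts at 0. Counting sequence:
  Step 1: counter = 1
  Step 2: counter = 2
  Step 3: counter = 3
  Step 4: counter = 4
  Step 5: counter = 5
Counter reached 5 -> halt
Total steps = 5

5


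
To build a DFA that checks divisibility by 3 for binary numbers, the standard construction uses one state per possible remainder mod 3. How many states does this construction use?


Divisibility by 3 is tracked via the remainder mod 3: 0, 1, ..., 2
The construction assigns one state to each remainder
Number of remainders = 3

3


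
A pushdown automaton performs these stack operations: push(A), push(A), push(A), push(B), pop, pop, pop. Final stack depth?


Tracing stack operations:
  push(A) -> stack = [A], depth=1
  push(A) -> stack = [A,A], depth=2
  push(A) -> stack = [A,A,A], depth=3
  push(B) -> stack = [A,A,A,B], depth=4
  pop -> removed B, stack = [A,A,A], depth=3
  pop -> removed A, stack = [A,A], depth=2
  pop -> removed A, stack = [A], depth=1
Final depth = 1

1


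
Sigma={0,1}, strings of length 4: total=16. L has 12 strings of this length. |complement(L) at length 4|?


Alphabet: {0,1}
String length: 4
Total strings of length 4 = 2^4 = 16
Strings in L = 12
Complement = total - |L|
= 16 - 12
= 4

4


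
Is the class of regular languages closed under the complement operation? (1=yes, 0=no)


Regular languages are closed under:
- Union (DFA product construction)
- Intersection (DFA product construction)
- Complement (swap accept/reject states)
- Concatenation (NFA construction)
- Kleene star (NFA construction)
complement is in this list
Therefore: closed

1


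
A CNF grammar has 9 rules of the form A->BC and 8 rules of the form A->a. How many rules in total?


CNF allows two rule forms:
  A -> BC (binary): 9 rules
  A -> a (terminal): 8 rules
Total = 9 + 8 = 17

17


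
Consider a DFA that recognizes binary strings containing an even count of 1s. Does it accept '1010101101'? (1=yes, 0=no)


DFA has 2 states: q_even (start, accept=yes) and q_odd
Processing string '1010101101' character by character:
  Position 0: read '1', 1-count=1 -> q_odd
  Position 1: read '0', 1-count=1 -> q_odd (no change)
  Position 2: read '1', 1-count=2 -> q_even
  Position 3: read '0', 1-count=2 -> q_even (no change)
  Position 4: read '1', 1-count=3 -> q_odd
  Position 5: read '0', 1-count=3 -> q_odd (no change)
  Position 6: read '1', 1-count=4 -> q_even
  Position 7: read '1', 1-count=5 -> q_odd
  Position 8: read '0', 1-count=5 -> q_odd (no change)
  Position 9: read '1', 1-count=6 -> q_even
Final state: q_even, total 1s = 6 (even); the DFA requires an even count -> accept

1


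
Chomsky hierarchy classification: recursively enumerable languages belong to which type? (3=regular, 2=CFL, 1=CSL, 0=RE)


Chomsky hierarchy levels:
  Type 3: Regular (DFA/NFA/regex)
  Type 2: Context-free (PDA)
  Type 1: Context-sensitive
  Type 0: Recursively enumerable (TM)
'recursively enumerable' corresponds to Type 0

0


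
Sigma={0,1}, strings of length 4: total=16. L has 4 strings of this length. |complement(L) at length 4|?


Alphabet: {0,1}
String length: 4
Total strings of length 4 = 2^4 = 16
Strings in L = 4
Complement = total - |L|
= 16 - 4
= 12

12


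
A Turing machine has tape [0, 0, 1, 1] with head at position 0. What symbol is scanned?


Tape: [0, 0, 1, 1]
Positions: 0 1 2 3
Values:    0 0 1 1
Head at position 0
tape[0] = 0

0


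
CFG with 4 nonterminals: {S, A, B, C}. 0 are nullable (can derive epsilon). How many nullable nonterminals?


Nonterminals: {S, A, B, C}
A nonterminal is nullable if it can derive epsilon
Counting nullable nonterminals: 0
Total nullable = 0

0


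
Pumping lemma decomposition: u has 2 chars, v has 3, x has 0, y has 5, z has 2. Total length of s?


|s| = |u| + |v| + |x| + |y| + |z|
= 2 + 3 + 0 + 5 + 2
= 5 + 0 + 7
= 5 + 7
= 12

12


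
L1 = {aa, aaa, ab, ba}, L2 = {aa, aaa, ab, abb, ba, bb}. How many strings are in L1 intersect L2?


L1 = {aa, aaa, ab, ba}
L2 = {aa, aaa, ab, abb, ba, bb}
Checking each string in L1 against L2:
  'aa': in L2? Yes
  'aaa': in L2? Yes
  'ab': in L2? Yes
  'ba': in L2? Yes
Intersection = {aa, aaa, ab, ba}
|L1 ∩ L2| = 4

4


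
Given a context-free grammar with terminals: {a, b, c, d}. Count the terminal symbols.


Terminal symbols: a, b, c, d
Counting each: a (#1), b (#2), c (#3), d (#4)
Total = 4

4


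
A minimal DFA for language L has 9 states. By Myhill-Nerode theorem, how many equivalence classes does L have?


Myhill-Nerode theorem:
Number of equivalence classes = number of states in minimal DFA
Minimal DFA states = 9
Therefore equivalence classes = 9

9


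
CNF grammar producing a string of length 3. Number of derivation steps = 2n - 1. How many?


Chomsky Normal Form derivation:
String length n = 3
Each step either:
  - Splits a nonterminal into two (n-1 such steps)
  - Converts a nonterminal to terminal (n such steps)
Total = (n-1) + n = 2n - 1
= 2(3) - 1
= 6 - 1
= 5

5


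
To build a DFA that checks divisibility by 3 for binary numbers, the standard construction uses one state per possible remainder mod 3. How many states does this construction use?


Divisibility by 3 is tracked via the remainder mod 3: 0, 1, ..., 2
The construction assigns one state to each remainder
Number of remainders = 3

3


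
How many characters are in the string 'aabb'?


String: 'aabb'
Counting characters:
  'a' appears 2 time(s)
  'b' appears 2 time(s)
Total length = 2 + 2 = 4

4


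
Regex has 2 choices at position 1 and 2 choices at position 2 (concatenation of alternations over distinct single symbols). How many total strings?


First group: 2 alternatives
Second group: 2 alternatives
Concatenation: each choice from group 1 pairs with each from group 2
Total = 2 x 2 = 4

4


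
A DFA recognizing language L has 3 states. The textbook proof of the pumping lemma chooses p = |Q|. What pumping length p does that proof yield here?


Pumping lemma for regular languages (standard proof):
Take p = |Q|, the number of DFA states.
Any string of length >= |Q| passes through |Q|+1 states while reading its first |Q| symbols,
so by pigeonhole some state repeats, giving the loop that can be pumped.
Here |Q| = 3
Therefore the proof uses p = 3

3


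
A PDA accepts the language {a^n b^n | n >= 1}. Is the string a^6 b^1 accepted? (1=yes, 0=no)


Language requires equal numbers of a's and b's
PDA pushes for each 'a', pops for each 'b'
Number of a's = 6
Number of b's = 1
6 != 1 -> Reject

0


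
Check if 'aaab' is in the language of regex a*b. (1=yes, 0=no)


Pattern: a*b
String: 'aaab'
Pattern requires: zero or more 'a's followed by exactly one 'b'
Found 3 leading 'a's
Remaining: 'b'
Remaining is exactly 'b' -> match
Result: 1

1


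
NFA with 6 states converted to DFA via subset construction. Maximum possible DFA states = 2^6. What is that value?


NFA has 6 states
Subset construction: each DFA state = subset of NFA states
Maximum subsets = 2^6
2^6 = 64

64


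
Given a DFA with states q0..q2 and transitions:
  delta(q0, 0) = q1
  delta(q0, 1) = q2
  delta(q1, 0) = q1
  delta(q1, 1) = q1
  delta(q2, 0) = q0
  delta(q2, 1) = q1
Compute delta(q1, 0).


Looking up transition function:
delta(q1, 0) in the table
Row: q1, Column: 0
Result: q1

q1


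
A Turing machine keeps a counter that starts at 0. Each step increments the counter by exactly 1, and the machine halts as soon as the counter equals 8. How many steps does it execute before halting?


Counter starts at 0. Counting sequence:
  Step 1: counter = 1
  Step 2: counter = 2
  Step 3: counter = 3
  Step 4: counter = 4
  Step 5: counter = 5
  Step 6: counter = 6
  Step 7: counter = 7
  Step 8: counter = 8
Counter reached 8 -> halt
Total steps = 8

8


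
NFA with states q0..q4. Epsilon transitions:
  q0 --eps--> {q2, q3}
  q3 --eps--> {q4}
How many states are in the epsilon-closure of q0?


Starting from q0
Initialize closure = {q0}
Follow epsilon from q0 -> add q2
Follow epsilon from q0 -> add q3
Follow epsilon from q3 -> add q4
Final closure: {q0, q2, q3, q4}
Size = 4

4


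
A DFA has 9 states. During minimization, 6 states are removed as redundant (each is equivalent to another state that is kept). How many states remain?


Original DFA: 9 states
Redundant states removed: 6
Minimized states = original - removed
= 9 - 6
= 3

3


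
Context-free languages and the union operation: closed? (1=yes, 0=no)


CFL closure properties:
  Closed under: union, concatenation, Kleene star
  NOT closed under: intersection, complement
Operation 'union' is in closed list -> Yes (closed)

1


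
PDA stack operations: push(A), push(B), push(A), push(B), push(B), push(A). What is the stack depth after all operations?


Tracing stack operations:
  push(A) -> stack = [A], depth=1
  push(B) -> stack = [A,B], depth=2
  push(A) -> stack = [A,B,A], depth=3
  push(B) -> stack = [A,B,A,B], depth=4
  push(B) -> stack = [A,B,A,B,B], depth=5
  push(A) -> stack = [A,B,A,B,B,A], depth=6
Final depth = 6

6


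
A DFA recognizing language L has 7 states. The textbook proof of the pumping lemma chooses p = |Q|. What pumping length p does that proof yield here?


Pumping lemma for regular languages (standard proof):
Take p = |Q|, the number of DFA states.
Any string of length >= |Q| passes through |Q|+1 states while reading its first |Q| symbols,
so by pigeonhole some state repeats, giving the loop that can be pumped.
Here |Q| = 7
Therefore the proof uses p = 7

7


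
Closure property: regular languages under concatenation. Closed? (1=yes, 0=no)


Regular languages are closed under:
- Union (DFA product construction)
- Intersection (DFA product construction)
- Complement (swap accept/reject states)
- Concatenation (NFA construction)
- Kleene star (NFA construction)
concatenation is in this list
Therefore: closed

1


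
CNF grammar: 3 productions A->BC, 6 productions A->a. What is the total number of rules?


CNF allows two rule forms:
  A -> BC (binary): 3 rules
  A -> a (terminal): 6 rules
Total = 3 + 6 = 9

9


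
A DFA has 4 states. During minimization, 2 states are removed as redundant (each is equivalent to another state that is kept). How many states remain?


Original DFA: 4 states
Redundant states removed: 2
Minimized states = original - removed
= 4 - 2
= 2

2


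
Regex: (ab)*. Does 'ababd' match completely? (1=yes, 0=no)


Pattern: (ab)*
String: 'ababd'
Pattern requires: zero or more repetitions of 'ab'
Length 5 is odd -> cannot be (ab)* -> no match
Result: 0

0


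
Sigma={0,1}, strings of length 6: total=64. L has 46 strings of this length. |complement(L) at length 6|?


Alphabet: {0,1}
String length: 6
Total strings of length 6 = 2^6 = 64
Strings in L = 46
Complement = total - |L|
= 64 - 46
= 18

18


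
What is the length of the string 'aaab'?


String: 'aaab'
Counting characters:
  'a' appears 3 time(s)
  'b' appears 1 time(s)
Total length = 3 + 1 = 4

4


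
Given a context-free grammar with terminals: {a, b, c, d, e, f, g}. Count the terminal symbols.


Terminal symbols: a, b, c, d, e, f, g
Counting each: a (#1), b (#2), c (#3), d (#4), e (#5), f (#6), g (#7)
Total = 7

7


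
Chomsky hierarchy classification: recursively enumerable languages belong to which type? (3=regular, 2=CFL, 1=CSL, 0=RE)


Chomsky hierarchy levels:
  Type 3: Regular (DFA/NFA/regex)
  Type 2: Context-free (PDA)
  Type 1: Context-sensitive
  Type 0: Recursively enumerable (TM)
'recursively enumerable' corresponds to Type 0

0


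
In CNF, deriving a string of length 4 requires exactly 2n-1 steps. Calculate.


Chomsky Normal Form derivation:
String length n = 4
Each step either:
  - Splits a nonterminal into two (n-1 such steps)
  - Converts a nonterminal to terminal (n such steps)
Total = (n-1) + n = 2n - 1
= 2(4) - 1
= 8 - 1
= 7

7


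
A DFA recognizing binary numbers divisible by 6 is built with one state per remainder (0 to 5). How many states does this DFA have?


Divisibility by 6 is tracked via the remainder mod 6: 0, 1, ..., 5
The construction assigns one state to each remainder
Number of remainders = 6

6


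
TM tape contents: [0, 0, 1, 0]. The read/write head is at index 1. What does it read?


Tape: [0, 0, 1, 0]
Positions: 0 1 2 3
Values:    0 0 1 0
Head at position 1
tape[1] = 0

0


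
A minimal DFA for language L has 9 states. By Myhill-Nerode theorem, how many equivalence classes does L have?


Myhill-Nerode theorem:
Number of equivalence classes = number of states in minimal DFA
Minimal DFA states = 9
Therefore equivalence classes = 9

9


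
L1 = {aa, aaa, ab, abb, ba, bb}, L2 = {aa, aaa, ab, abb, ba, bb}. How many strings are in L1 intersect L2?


L1 = {aa, aaa, ab, abb, ba, bb}
L2 = {aa, aaa, ab, abb, ba, bb}
Checking each string in L1 against L2:
  'aa': in L2? Yes
  'aaa': in L2? Yes
  'ab': in L2? Yes
  'abb': in L2? Yes
  'ba': in L2? Yes
  'bb': in L2? Yes
Intersection = {aa, aaa, ab, abb, ba, bb}
|L1 ∩ L2| = 6

6


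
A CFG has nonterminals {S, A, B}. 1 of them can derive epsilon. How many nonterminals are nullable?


Nonterminals: {S, A, B}
A nonterminal is nullable if it can derive epsilon
Counting nullable nonterminals: 1
Total nullable = 1

1


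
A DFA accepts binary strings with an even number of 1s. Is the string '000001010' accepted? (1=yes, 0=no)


DFA has 2 states: q_even (start, accept=yes) and q_odd
Processing string '000001010' character by character:
  Position 0: read '0', 1-count=0 -> q_even (no change)
  Position 1: read '0', 1-count=0 -> q_even (no change)
  Position 2: read '0', 1-count=0 -> q_even (no change)
  Position 3: read '0', 1-count=0 -> q_even (no change)
  Position 4: read '0', 1-count=0 -> q_even (no change)
  Position 5: read '1', 1-count=1 -> q_odd
  Position 6: read '0', 1-count=1 -> q_odd (no change)
  Position 7: read '1', 1-count=2 -> q_even
  Position 8: read '0', 1-count=2 -> q_even (no change)
Final state: q_even, total 1s = 2 (even); the DFA requires an even count -> accept

1


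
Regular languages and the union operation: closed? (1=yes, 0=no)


Regular languages are closed under all standard operations:
- Union: Yes (product construction)
- Intersection: Yes (product construction)
- Complement: Yes (swap accept/reject)
- Concatenation: Yes (NFA construction)
Operation: union -> Closed

1


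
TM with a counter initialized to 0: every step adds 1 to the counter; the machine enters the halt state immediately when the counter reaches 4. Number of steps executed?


Counter starts at 0. Counting sequence:
  Step 1: counter = 1
  Step 2: counter = 2
  Step 3: counter = 3
  Step 4: counter = 4
Counter reached 4 -> halt
Total steps = 4

4


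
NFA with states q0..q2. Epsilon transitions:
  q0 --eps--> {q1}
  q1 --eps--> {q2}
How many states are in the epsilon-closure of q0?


Starting from q0
Initialize closure = {q0}
Follow epsilon from q0 -> add q1
Follow epsilon from q1 -> add q2
Final closure: {q0, q1, q2}
Size = 3

3


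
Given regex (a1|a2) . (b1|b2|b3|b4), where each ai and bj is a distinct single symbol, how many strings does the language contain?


First group: 2 alternatives
Second group: 4 alternatives
Concatenation: each choice from group 1 pairs with each from group 2
Total = 2 x 4 = 8

8


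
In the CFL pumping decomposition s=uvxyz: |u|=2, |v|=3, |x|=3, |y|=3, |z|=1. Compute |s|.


|s| = |u| + |v| + |x| + |y| + |z|
= 2 + 3 + 3 + 3 + 1
= 5 + 3 + 4
= 8 + 4
= 12

12


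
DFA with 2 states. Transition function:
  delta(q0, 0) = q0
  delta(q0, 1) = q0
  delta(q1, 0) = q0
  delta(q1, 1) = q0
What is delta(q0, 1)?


Looking up transition function:
delta(q0, 1) in the table
Row: q0, Column: 1
Result: q0

q0


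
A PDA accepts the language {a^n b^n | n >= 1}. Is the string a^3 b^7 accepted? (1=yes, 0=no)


Language requires equal numbers of a's and b's
PDA pushes for each 'a', pops for each 'b'
Number of a's = 3
Number of b's = 7
3 != 7 -> Reject

0


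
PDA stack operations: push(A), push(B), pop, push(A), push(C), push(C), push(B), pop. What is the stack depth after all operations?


Tracing stack operations:
  push(A) -> stack = [A], depth=1
  push(B) -> stack = [A,B], depth=2
  pop -> removed B, stack = [A], depth=1
  push(A) -> stack = [A,A], depth=2
  push(C) -> stack = [A,A,C], depth=3
  push(C) -> stack = [A,A,C,C], depth=4
  push(B) -> stack = [A,A,C,C,B], depth=5
  pop -> removed B, stack = [A,A,C,C], depth=4
Final depth = 4

4


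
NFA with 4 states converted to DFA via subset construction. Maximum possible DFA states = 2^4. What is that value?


NFA has 4 states
Subset construction: each DFA state = subset of NFA states
Maximum subsets = 2^4
2^4 = 16

16
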